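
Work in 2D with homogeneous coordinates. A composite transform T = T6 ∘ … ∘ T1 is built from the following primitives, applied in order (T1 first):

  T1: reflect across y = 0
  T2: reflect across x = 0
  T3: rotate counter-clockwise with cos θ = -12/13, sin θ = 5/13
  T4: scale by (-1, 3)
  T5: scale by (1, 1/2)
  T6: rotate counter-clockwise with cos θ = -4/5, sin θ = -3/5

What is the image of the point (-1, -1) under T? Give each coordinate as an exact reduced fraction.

T1 reflect across y = 0: (-1, -1) → (-1, 1)
T2 reflect across x = 0: (-1, 1) → (1, 1)
T3 rotate counter-clockwise with cos θ = -12/13, sin θ = 5/13: (1, 1) → (-17/13, -7/13)
T4 scale by (-1, 3): (-17/13, -7/13) → (17/13, -21/13)
T5 scale by (1, 1/2): (17/13, -21/13) → (17/13, -21/26)
T6 rotate counter-clockwise with cos θ = -4/5, sin θ = -3/5: (17/13, -21/26) → (-199/130, -9/65)

T(p) = (-199/130, -9/65)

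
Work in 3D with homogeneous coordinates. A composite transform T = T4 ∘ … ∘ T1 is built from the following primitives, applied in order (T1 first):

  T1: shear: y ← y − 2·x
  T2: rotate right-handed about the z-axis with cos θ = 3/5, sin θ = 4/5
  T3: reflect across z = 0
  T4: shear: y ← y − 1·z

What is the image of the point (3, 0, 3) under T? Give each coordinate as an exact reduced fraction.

T1 shear: y ← y − 2·x: (3, 0, 3) → (3, -6, 3)
T2 rotate right-handed about the z-axis with cos θ = 3/5, sin θ = 4/5: (3, -6, 3) → (33/5, -6/5, 3)
T3 reflect across z = 0: (33/5, -6/5, 3) → (33/5, -6/5, -3)
T4 shear: y ← y − 1·z: (33/5, -6/5, -3) → (33/5, 9/5, -3)

T(p) = (33/5, 9/5, -3)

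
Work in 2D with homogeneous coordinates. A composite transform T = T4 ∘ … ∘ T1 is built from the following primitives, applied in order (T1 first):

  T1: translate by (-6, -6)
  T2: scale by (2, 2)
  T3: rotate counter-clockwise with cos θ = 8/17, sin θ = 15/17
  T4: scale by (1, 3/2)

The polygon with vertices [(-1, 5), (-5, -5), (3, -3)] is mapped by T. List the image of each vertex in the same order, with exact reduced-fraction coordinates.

image vertices: (-82/17, -339/17), (154/17, -759/17), (222/17, -351/17)

T1 translate by (-6, -6): (-1, 5) → (-7, -1); (-5, -5) → (-11, -11); (3, -3) → (-3, -9)
T2 scale by (2, 2): (-7, -1) → (-14, -2); (-11, -11) → (-22, -22); (-3, -9) → (-6, -18)
T3 rotate counter-clockwise with cos θ = 8/17, sin θ = 15/17: (-14, -2) → (-82/17, -226/17); (-22, -22) → (154/17, -506/17); (-6, -18) → (222/17, -234/17)
T4 scale by (1, 3/2): (-82/17, -226/17) → (-82/17, -339/17); (154/17, -506/17) → (154/17, -759/17); (222/17, -234/17) → (222/17, -351/17)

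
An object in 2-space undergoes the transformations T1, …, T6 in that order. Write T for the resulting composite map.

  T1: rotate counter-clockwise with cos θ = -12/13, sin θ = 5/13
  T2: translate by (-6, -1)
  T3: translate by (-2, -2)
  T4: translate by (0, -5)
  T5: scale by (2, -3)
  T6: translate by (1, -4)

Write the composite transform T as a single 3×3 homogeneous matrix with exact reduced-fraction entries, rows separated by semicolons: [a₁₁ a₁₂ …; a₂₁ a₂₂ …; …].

T = [-24/13 -10/13 -15; -15/13 36/13 20; 0 0 1]

T1 = [-12/13 -5/13 0; 5/13 -12/13 0; 0 0 1]
T2·T1 = [-12/13 -5/13 -6; 5/13 -12/13 -1; 0 0 1]
T3·…·T1 = [-12/13 -5/13 -8; 5/13 -12/13 -3; 0 0 1]
T4·…·T1 = [-12/13 -5/13 -8; 5/13 -12/13 -8; 0 0 1]
T5·…·T1 = [-24/13 -10/13 -16; -15/13 36/13 24; 0 0 1]
T6·…·T1 = [-24/13 -10/13 -15; -15/13 36/13 20; 0 0 1]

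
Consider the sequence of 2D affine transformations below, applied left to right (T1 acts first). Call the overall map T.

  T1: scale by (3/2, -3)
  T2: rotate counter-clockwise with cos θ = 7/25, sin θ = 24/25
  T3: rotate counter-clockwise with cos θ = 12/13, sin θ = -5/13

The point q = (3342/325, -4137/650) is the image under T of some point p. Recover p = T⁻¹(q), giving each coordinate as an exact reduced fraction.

T1 = [3/2 0 0; 0 -3 0; 0 0 1]
T2·T1 = [21/50 72/25 0; 36/25 -21/25 0; 0 0 1]
T3·…·T1 = [306/325 759/325 0; 759/650 -612/325 0; 0 0 1]
det M = -9/2; M⁻¹ = [136/325 506/975 0; 253/975 -68/325 0; 0 0 1]
M⁻¹ · (3342/325, -4137/650)ᵀ = (1, 4)ᵀ

p = (1, 4)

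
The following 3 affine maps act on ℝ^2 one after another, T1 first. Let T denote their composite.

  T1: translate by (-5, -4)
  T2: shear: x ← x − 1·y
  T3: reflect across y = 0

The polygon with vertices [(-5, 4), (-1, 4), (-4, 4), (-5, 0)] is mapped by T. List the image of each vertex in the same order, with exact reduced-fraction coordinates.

T1 translate by (-5, -4): (-5, 4) → (-10, 0); (-1, 4) → (-6, 0); (-4, 4) → (-9, 0); (-5, 0) → (-10, -4)
T2 shear: x ← x − 1·y: (-10, 0) → (-10, 0); (-6, 0) → (-6, 0); (-9, 0) → (-9, 0); (-10, -4) → (-6, -4)
T3 reflect across y = 0: (-10, 0) → (-10, 0); (-6, 0) → (-6, 0); (-9, 0) → (-9, 0); (-6, -4) → (-6, 4)

image vertices: (-10, 0), (-6, 0), (-9, 0), (-6, 4)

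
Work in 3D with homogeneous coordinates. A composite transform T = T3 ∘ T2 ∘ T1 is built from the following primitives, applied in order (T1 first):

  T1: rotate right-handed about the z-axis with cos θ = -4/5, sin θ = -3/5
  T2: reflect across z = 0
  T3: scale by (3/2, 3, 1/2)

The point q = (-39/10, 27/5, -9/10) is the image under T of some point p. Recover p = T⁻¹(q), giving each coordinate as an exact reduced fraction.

p = (1, -3, 9/5)

T1 = [-4/5 3/5 0 0; -3/5 -4/5 0 0; 0 0 1 0; 0 0 0 1]
T2·T1 = [-4/5 3/5 0 0; -3/5 -4/5 0 0; 0 0 -1 0; 0 0 0 1]
T3·…·T1 = [-6/5 9/10 0 0; -9/5 -12/5 0 0; 0 0 -1/2 0; 0 0 0 1]
det M = -9/4; M⁻¹ = [-8/15 -1/5 0 0; 2/5 -4/15 0 0; 0 0 -2 0; 0 0 0 1]
M⁻¹ · (-39/10, 27/5, -9/10)ᵀ = (1, -3, 9/5)ᵀ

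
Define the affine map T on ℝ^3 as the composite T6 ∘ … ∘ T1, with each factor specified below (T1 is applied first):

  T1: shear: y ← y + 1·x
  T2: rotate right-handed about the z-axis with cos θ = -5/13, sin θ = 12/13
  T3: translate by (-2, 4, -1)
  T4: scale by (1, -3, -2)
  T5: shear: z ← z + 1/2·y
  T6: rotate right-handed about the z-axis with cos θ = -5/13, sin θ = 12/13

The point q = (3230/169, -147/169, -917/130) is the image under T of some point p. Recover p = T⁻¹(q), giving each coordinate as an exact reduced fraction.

p = (4, 1, 1/5)

T1 = [1 0 0 0; 1 1 0 0; 0 0 1 0; 0 0 0 1]
T2·T1 = [-17/13 -12/13 0 0; 7/13 -5/13 0 0; 0 0 1 0; 0 0 0 1]
T3·…·T1 = [-17/13 -12/13 0 -2; 7/13 -5/13 0 4; 0 0 1 -1; 0 0 0 1]
T4·…·T1 = [-17/13 -12/13 0 -2; -21/13 15/13 0 -12; 0 0 -2 2; 0 0 0 1]
T5·…·T1 = [-17/13 -12/13 0 -2; -21/13 15/13 0 -12; -21/26 15/26 -2 -4; 0 0 0 1]
T6·…·T1 = [337/169 -120/169 0 154/13; -99/169 -219/169 0 36/13; -21/26 15/26 -2 -4; 0 0 0 1]
det M = 6; M⁻¹ = [73/169 -40/169 0 -58/13; -33/169 -337/507 0 54/13; -3/13 -5/52 -1/2 1; 0 0 0 1]
M⁻¹ · (3230/169, -147/169, -917/130)ᵀ = (4, 1, 1/5)ᵀ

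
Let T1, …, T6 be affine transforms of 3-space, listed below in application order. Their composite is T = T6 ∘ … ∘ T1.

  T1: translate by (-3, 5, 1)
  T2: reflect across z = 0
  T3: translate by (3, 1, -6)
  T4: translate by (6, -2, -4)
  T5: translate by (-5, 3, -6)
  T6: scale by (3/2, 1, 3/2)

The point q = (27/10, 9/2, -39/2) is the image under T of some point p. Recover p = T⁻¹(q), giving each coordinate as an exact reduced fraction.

T1 = [1 0 0 -3; 0 1 0 5; 0 0 1 1; 0 0 0 1]
T2·T1 = [1 0 0 -3; 0 1 0 5; 0 0 -1 -1; 0 0 0 1]
T3·…·T1 = [1 0 0 0; 0 1 0 6; 0 0 -1 -7; 0 0 0 1]
T4·…·T1 = [1 0 0 6; 0 1 0 4; 0 0 -1 -11; 0 0 0 1]
T5·…·T1 = [1 0 0 1; 0 1 0 7; 0 0 -1 -17; 0 0 0 1]
T6·…·T1 = [3/2 0 0 3/2; 0 1 0 7; 0 0 -3/2 -51/2; 0 0 0 1]
det M = -9/4; M⁻¹ = [2/3 0 0 -1; 0 1 0 -7; 0 0 -2/3 -17; 0 0 0 1]
M⁻¹ · (27/10, 9/2, -39/2)ᵀ = (4/5, -5/2, -4)ᵀ

p = (4/5, -5/2, -4)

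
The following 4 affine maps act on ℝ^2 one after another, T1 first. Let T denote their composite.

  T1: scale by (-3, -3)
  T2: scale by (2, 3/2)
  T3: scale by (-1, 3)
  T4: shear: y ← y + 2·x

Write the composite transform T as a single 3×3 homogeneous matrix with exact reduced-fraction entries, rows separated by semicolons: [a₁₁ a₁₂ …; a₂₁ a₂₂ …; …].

T = [6 0 0; 12 -27/2 0; 0 0 1]

T1 = [-3 0 0; 0 -3 0; 0 0 1]
T2·T1 = [-6 0 0; 0 -9/2 0; 0 0 1]
T3·…·T1 = [6 0 0; 0 -27/2 0; 0 0 1]
T4·…·T1 = [6 0 0; 12 -27/2 0; 0 0 1]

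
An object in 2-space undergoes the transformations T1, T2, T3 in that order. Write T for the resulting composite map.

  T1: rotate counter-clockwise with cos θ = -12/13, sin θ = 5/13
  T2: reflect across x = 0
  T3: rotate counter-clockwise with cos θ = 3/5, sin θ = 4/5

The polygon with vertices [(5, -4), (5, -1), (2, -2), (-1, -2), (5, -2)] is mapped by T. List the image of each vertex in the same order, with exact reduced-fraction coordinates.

T1 rotate counter-clockwise with cos θ = -12/13, sin θ = 5/13: (5, -4) → (-40/13, 73/13); (5, -1) → (-55/13, 37/13); (2, -2) → (-14/13, 34/13); (-1, -2) → (22/13, 19/13); (5, -2) → (-50/13, 49/13)
T2 reflect across x = 0: (-40/13, 73/13) → (40/13, 73/13); (-55/13, 37/13) → (55/13, 37/13); (-14/13, 34/13) → (14/13, 34/13); (22/13, 19/13) → (-22/13, 19/13); (-50/13, 49/13) → (50/13, 49/13)
T3 rotate counter-clockwise with cos θ = 3/5, sin θ = 4/5: (40/13, 73/13) → (-172/65, 379/65); (55/13, 37/13) → (17/65, 331/65); (14/13, 34/13) → (-94/65, 158/65); (-22/13, 19/13) → (-142/65, -31/65); (50/13, 49/13) → (-46/65, 347/65)

image vertices: (-172/65, 379/65), (17/65, 331/65), (-94/65, 158/65), (-142/65, -31/65), (-46/65, 347/65)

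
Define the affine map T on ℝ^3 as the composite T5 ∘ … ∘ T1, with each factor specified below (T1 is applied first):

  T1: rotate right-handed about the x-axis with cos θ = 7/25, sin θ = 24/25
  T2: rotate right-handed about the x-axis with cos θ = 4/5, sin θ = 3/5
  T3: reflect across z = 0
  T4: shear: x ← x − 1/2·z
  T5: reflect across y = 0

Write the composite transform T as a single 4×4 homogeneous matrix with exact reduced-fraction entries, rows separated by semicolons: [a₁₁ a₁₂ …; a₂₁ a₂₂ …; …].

T1 = [1 0 0 0; 0 7/25 -24/25 0; 0 24/25 7/25 0; 0 0 0 1]
T2·T1 = [1 0 0 0; 0 -44/125 -117/125 0; 0 117/125 -44/125 0; 0 0 0 1]
T3·…·T1 = [1 0 0 0; 0 -44/125 -117/125 0; 0 -117/125 44/125 0; 0 0 0 1]
T4·…·T1 = [1 117/250 -22/125 0; 0 -44/125 -117/125 0; 0 -117/125 44/125 0; 0 0 0 1]
T5·…·T1 = [1 117/250 -22/125 0; 0 44/125 117/125 0; 0 -117/125 44/125 0; 0 0 0 1]

T = [1 117/250 -22/125 0; 0 44/125 117/125 0; 0 -117/125 44/125 0; 0 0 0 1]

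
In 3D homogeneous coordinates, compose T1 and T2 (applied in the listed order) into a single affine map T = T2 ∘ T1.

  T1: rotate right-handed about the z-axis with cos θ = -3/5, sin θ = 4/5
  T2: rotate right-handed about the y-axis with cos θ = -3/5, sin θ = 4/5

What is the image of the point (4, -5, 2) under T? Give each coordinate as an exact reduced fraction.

T1 rotate right-handed about the z-axis with cos θ = -3/5, sin θ = 4/5: (4, -5, 2) → (8/5, 31/5, 2)
T2 rotate right-handed about the y-axis with cos θ = -3/5, sin θ = 4/5: (8/5, 31/5, 2) → (16/25, 31/5, -62/25)

T(p) = (16/25, 31/5, -62/25)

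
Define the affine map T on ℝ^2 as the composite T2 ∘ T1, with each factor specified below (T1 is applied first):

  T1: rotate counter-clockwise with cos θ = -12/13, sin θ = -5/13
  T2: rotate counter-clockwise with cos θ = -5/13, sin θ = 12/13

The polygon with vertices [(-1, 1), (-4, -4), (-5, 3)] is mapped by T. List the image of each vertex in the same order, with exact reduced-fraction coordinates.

image vertices: (-1/169, 239/169), (-956/169, -4/169), (-243/169, 955/169)

T1 rotate counter-clockwise with cos θ = -12/13, sin θ = -5/13: (-1, 1) → (17/13, -7/13); (-4, -4) → (28/13, 68/13); (-5, 3) → (75/13, -11/13)
T2 rotate counter-clockwise with cos θ = -5/13, sin θ = 12/13: (17/13, -7/13) → (-1/169, 239/169); (28/13, 68/13) → (-956/169, -4/169); (75/13, -11/13) → (-243/169, 955/169)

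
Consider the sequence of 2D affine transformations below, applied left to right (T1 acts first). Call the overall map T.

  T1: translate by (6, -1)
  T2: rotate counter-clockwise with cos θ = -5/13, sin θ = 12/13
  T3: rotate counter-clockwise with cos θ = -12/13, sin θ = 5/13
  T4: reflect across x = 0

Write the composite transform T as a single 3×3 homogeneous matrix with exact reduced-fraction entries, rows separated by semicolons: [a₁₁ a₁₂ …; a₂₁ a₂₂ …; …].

T1 = [1 0 6; 0 1 -1; 0 0 1]
T2·T1 = [-5/13 -12/13 -18/13; 12/13 -5/13 77/13; 0 0 1]
T3·…·T1 = [0 1 -1; -1 0 -6; 0 0 1]
T4·…·T1 = [0 -1 1; -1 0 -6; 0 0 1]

T = [0 -1 1; -1 0 -6; 0 0 1]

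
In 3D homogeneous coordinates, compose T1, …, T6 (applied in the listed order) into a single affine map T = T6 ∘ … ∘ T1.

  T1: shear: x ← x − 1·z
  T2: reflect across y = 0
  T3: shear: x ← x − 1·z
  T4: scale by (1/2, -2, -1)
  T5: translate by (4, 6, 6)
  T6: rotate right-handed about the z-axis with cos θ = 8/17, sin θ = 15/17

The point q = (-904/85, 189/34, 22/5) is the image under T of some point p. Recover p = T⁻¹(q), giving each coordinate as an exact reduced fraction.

p = (-5, 3, 8/5)

T1 = [1 0 -1 0; 0 1 0 0; 0 0 1 0; 0 0 0 1]
T2·T1 = [1 0 -1 0; 0 -1 0 0; 0 0 1 0; 0 0 0 1]
T3·…·T1 = [1 0 -2 0; 0 -1 0 0; 0 0 1 0; 0 0 0 1]
T4·…·T1 = [1/2 0 -1 0; 0 2 0 0; 0 0 -1 0; 0 0 0 1]
T5·…·T1 = [1/2 0 -1 4; 0 2 0 6; 0 0 -1 6; 0 0 0 1]
T6·…·T1 = [4/17 -30/17 -8/17 -58/17; 15/34 16/17 -15/17 108/17; 0 0 -1 6; 0 0 0 1]
det M = -1; M⁻¹ = [16/17 30/17 -2 4; -15/34 4/17 0 -3; 0 0 -1 6; 0 0 0 1]
M⁻¹ · (-904/85, 189/34, 22/5)ᵀ = (-5, 3, 8/5)ᵀ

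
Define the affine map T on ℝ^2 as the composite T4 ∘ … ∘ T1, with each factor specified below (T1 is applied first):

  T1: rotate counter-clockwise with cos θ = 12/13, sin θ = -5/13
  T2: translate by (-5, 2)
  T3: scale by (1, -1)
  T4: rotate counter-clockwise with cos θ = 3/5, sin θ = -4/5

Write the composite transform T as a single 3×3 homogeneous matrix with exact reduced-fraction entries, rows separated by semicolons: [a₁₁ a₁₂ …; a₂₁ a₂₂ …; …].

T1 = [12/13 5/13 0; -5/13 12/13 0; 0 0 1]
T2·T1 = [12/13 5/13 -5; -5/13 12/13 2; 0 0 1]
T3·…·T1 = [12/13 5/13 -5; 5/13 -12/13 -2; 0 0 1]
T4·…·T1 = [56/65 -33/65 -23/5; -33/65 -56/65 14/5; 0 0 1]

T = [56/65 -33/65 -23/5; -33/65 -56/65 14/5; 0 0 1]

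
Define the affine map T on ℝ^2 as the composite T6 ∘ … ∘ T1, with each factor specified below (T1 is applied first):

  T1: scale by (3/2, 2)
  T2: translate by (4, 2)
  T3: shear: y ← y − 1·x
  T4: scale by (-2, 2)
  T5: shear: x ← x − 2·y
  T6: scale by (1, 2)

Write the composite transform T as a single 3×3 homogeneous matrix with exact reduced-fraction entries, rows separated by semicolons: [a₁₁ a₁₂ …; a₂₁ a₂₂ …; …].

T = [3 -8 0; -6 8 -8; 0 0 1]

T1 = [3/2 0 0; 0 2 0; 0 0 1]
T2·T1 = [3/2 0 4; 0 2 2; 0 0 1]
T3·…·T1 = [3/2 0 4; -3/2 2 -2; 0 0 1]
T4·…·T1 = [-3 0 -8; -3 4 -4; 0 0 1]
T5·…·T1 = [3 -8 0; -3 4 -4; 0 0 1]
T6·…·T1 = [3 -8 0; -6 8 -8; 0 0 1]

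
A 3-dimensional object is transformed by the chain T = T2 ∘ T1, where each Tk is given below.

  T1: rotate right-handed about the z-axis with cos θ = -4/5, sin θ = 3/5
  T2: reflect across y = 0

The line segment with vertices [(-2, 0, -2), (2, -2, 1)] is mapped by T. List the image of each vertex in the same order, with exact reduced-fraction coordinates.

T1 rotate right-handed about the z-axis with cos θ = -4/5, sin θ = 3/5: (-2, 0, -2) → (8/5, -6/5, -2); (2, -2, 1) → (-2/5, 14/5, 1)
T2 reflect across y = 0: (8/5, -6/5, -2) → (8/5, 6/5, -2); (-2/5, 14/5, 1) → (-2/5, -14/5, 1)

image vertices: (8/5, 6/5, -2), (-2/5, -14/5, 1)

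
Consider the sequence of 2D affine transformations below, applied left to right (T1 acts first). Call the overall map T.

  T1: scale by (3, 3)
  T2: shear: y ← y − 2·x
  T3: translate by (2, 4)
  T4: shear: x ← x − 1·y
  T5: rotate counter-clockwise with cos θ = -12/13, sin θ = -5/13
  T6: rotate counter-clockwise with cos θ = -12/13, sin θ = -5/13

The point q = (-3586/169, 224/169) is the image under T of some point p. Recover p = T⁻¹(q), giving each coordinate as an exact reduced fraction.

T1 = [3 0 0; 0 3 0; 0 0 1]
T2·T1 = [3 0 0; -6 3 0; 0 0 1]
T3·…·T1 = [3 0 2; -6 3 4; 0 0 1]
T4·…·T1 = [9 -3 -2; -6 3 4; 0 0 1]
T5·…·T1 = [-138/13 51/13 44/13; 27/13 -21/13 -38/13; 0 0 1]
T6·…·T1 = [1791/169 -717/169 -718/169; 366/169 -3/169 236/169; 0 0 1]
det M = 9; M⁻¹ = [-1/507 239/507 -2/3; -122/507 199/169 -8/3; 0 0 1]
M⁻¹ · (-3586/169, 224/169)ᵀ = (0, 4)ᵀ

p = (0, 4)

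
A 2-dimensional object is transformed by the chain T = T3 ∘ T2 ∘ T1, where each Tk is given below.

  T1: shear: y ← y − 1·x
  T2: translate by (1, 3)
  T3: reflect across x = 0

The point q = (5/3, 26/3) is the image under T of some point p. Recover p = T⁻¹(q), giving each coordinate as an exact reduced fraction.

T1 = [1 0 0; -1 1 0; 0 0 1]
T2·T1 = [1 0 1; -1 1 3; 0 0 1]
T3·…·T1 = [-1 0 -1; -1 1 3; 0 0 1]
det M = -1; M⁻¹ = [-1 0 -1; -1 1 -4; 0 0 1]
M⁻¹ · (5/3, 26/3)ᵀ = (-8/3, 3)ᵀ

p = (-8/3, 3)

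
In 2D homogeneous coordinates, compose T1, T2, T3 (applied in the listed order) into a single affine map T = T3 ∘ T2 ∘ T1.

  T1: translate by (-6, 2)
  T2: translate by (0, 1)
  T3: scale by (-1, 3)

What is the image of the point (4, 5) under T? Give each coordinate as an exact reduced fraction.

T(p) = (2, 24)

T1 translate by (-6, 2): (4, 5) → (-2, 7)
T2 translate by (0, 1): (-2, 7) → (-2, 8)
T3 scale by (-1, 3): (-2, 8) → (2, 24)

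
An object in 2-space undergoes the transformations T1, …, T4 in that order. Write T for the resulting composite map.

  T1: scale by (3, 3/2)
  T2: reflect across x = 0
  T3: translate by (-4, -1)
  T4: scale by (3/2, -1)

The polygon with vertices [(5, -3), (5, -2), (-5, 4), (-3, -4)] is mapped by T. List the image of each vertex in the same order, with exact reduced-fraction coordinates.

T1 scale by (3, 3/2): (5, -3) → (15, -9/2); (5, -2) → (15, -3); (-5, 4) → (-15, 6); (-3, -4) → (-9, -6)
T2 reflect across x = 0: (15, -9/2) → (-15, -9/2); (15, -3) → (-15, -3); (-15, 6) → (15, 6); (-9, -6) → (9, -6)
T3 translate by (-4, -1): (-15, -9/2) → (-19, -11/2); (-15, -3) → (-19, -4); (15, 6) → (11, 5); (9, -6) → (5, -7)
T4 scale by (3/2, -1): (-19, -11/2) → (-57/2, 11/2); (-19, -4) → (-57/2, 4); (11, 5) → (33/2, -5); (5, -7) → (15/2, 7)

image vertices: (-57/2, 11/2), (-57/2, 4), (33/2, -5), (15/2, 7)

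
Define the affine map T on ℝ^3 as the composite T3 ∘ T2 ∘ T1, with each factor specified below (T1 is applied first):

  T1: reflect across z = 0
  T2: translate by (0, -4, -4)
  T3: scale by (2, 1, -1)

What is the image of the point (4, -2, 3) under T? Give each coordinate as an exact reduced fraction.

T(p) = (8, -6, 7)

T1 reflect across z = 0: (4, -2, 3) → (4, -2, -3)
T2 translate by (0, -4, -4): (4, -2, -3) → (4, -6, -7)
T3 scale by (2, 1, -1): (4, -6, -7) → (8, -6, 7)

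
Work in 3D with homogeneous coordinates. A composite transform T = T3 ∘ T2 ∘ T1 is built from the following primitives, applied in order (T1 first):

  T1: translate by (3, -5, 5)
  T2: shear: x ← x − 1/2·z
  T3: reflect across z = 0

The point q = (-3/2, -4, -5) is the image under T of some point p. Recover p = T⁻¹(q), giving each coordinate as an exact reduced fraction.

T1 = [1 0 0 3; 0 1 0 -5; 0 0 1 5; 0 0 0 1]
T2·T1 = [1 0 -1/2 1/2; 0 1 0 -5; 0 0 1 5; 0 0 0 1]
T3·…·T1 = [1 0 -1/2 1/2; 0 1 0 -5; 0 0 -1 -5; 0 0 0 1]
det M = -1; M⁻¹ = [1 0 -1/2 -3; 0 1 0 5; 0 0 -1 -5; 0 0 0 1]
M⁻¹ · (-3/2, -4, -5)ᵀ = (-2, 1, 0)ᵀ

p = (-2, 1, 0)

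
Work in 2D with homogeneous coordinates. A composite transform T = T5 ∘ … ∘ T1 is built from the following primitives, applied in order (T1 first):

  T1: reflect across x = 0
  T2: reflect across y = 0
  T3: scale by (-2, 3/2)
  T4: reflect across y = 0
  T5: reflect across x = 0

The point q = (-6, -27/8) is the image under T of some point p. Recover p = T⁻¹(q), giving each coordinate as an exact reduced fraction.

p = (3, -9/4)

T1 = [-1 0 0; 0 1 0; 0 0 1]
T2·T1 = [-1 0 0; 0 -1 0; 0 0 1]
T3·…·T1 = [2 0 0; 0 -3/2 0; 0 0 1]
T4·…·T1 = [2 0 0; 0 3/2 0; 0 0 1]
T5·…·T1 = [-2 0 0; 0 3/2 0; 0 0 1]
det M = -3; M⁻¹ = [-1/2 0 0; 0 2/3 0; 0 0 1]
M⁻¹ · (-6, -27/8)ᵀ = (3, -9/4)ᵀ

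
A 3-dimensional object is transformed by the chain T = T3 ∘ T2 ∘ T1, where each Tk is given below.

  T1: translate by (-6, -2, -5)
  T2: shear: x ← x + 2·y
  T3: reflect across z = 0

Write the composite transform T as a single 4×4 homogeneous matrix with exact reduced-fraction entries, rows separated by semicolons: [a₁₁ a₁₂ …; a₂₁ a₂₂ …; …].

T = [1 2 0 -10; 0 1 0 -2; 0 0 -1 5; 0 0 0 1]

T1 = [1 0 0 -6; 0 1 0 -2; 0 0 1 -5; 0 0 0 1]
T2·T1 = [1 2 0 -10; 0 1 0 -2; 0 0 1 -5; 0 0 0 1]
T3·…·T1 = [1 2 0 -10; 0 1 0 -2; 0 0 -1 5; 0 0 0 1]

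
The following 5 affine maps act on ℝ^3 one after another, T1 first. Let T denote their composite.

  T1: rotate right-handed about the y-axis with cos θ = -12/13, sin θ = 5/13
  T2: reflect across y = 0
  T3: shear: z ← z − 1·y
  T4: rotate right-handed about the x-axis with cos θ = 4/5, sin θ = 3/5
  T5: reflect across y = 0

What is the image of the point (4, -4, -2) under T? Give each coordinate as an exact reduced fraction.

T1 rotate right-handed about the y-axis with cos θ = -12/13, sin θ = 5/13: (4, -4, -2) → (-58/13, -4, 4/13)
T2 reflect across y = 0: (-58/13, -4, 4/13) → (-58/13, 4, 4/13)
T3 shear: z ← z − 1·y: (-58/13, 4, 4/13) → (-58/13, 4, -48/13)
T4 rotate right-handed about the x-axis with cos θ = 4/5, sin θ = 3/5: (-58/13, 4, -48/13) → (-58/13, 352/65, -36/65)
T5 reflect across y = 0: (-58/13, 352/65, -36/65) → (-58/13, -352/65, -36/65)

T(p) = (-58/13, -352/65, -36/65)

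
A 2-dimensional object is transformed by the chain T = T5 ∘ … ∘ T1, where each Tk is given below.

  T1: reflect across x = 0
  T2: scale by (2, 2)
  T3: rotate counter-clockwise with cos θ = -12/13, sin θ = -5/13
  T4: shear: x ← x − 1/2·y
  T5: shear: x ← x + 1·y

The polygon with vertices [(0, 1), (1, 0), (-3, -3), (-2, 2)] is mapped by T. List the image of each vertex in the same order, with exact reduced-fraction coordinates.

image vertices: (-2/13, -24/13), (29/13, 10/13), (-81/13, 42/13), (-62/13, -68/13)

T1 reflect across x = 0: (0, 1) → (0, 1); (1, 0) → (-1, 0); (-3, -3) → (3, -3); (-2, 2) → (2, 2)
T2 scale by (2, 2): (0, 1) → (0, 2); (-1, 0) → (-2, 0); (3, -3) → (6, -6); (2, 2) → (4, 4)
T3 rotate counter-clockwise with cos θ = -12/13, sin θ = -5/13: (0, 2) → (10/13, -24/13); (-2, 0) → (24/13, 10/13); (6, -6) → (-102/13, 42/13); (4, 4) → (-28/13, -68/13)
T4 shear: x ← x − 1/2·y: (10/13, -24/13) → (22/13, -24/13); (24/13, 10/13) → (19/13, 10/13); (-102/13, 42/13) → (-123/13, 42/13); (-28/13, -68/13) → (6/13, -68/13)
T5 shear: x ← x + 1·y: (22/13, -24/13) → (-2/13, -24/13); (19/13, 10/13) → (29/13, 10/13); (-123/13, 42/13) → (-81/13, 42/13); (6/13, -68/13) → (-62/13, -68/13)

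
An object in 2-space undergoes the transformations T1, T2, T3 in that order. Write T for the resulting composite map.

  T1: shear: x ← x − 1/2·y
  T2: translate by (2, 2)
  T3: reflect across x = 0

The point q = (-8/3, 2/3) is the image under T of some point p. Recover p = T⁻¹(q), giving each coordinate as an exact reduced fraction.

T1 = [1 -1/2 0; 0 1 0; 0 0 1]
T2·T1 = [1 -1/2 2; 0 1 2; 0 0 1]
T3·…·T1 = [-1 1/2 -2; 0 1 2; 0 0 1]
det M = -1; M⁻¹ = [-1 1/2 -3; 0 1 -2; 0 0 1]
M⁻¹ · (-8/3, 2/3)ᵀ = (0, -4/3)ᵀ

p = (0, -4/3)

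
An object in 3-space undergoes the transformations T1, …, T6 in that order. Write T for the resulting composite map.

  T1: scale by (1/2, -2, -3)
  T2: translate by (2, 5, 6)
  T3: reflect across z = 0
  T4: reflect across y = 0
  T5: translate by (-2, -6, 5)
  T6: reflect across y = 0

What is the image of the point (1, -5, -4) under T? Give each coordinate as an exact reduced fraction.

T1 scale by (1/2, -2, -3): (1, -5, -4) → (1/2, 10, 12)
T2 translate by (2, 5, 6): (1/2, 10, 12) → (5/2, 15, 18)
T3 reflect across z = 0: (5/2, 15, 18) → (5/2, 15, -18)
T4 reflect across y = 0: (5/2, 15, -18) → (5/2, -15, -18)
T5 translate by (-2, -6, 5): (5/2, -15, -18) → (1/2, -21, -13)
T6 reflect across y = 0: (1/2, -21, -13) → (1/2, 21, -13)

T(p) = (1/2, 21, -13)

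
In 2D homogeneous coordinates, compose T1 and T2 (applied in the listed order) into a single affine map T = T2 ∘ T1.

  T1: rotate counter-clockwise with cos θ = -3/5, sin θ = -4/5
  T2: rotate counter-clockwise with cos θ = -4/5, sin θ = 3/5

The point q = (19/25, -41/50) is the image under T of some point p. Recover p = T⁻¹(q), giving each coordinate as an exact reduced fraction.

T1 = [-3/5 4/5 0; -4/5 -3/5 0; 0 0 1]
T2·T1 = [24/25 -7/25 0; 7/25 24/25 0; 0 0 1]
det M = 1; M⁻¹ = [24/25 7/25 0; -7/25 24/25 0; 0 0 1]
M⁻¹ · (19/25, -41/50)ᵀ = (1/2, -1)ᵀ

p = (1/2, -1)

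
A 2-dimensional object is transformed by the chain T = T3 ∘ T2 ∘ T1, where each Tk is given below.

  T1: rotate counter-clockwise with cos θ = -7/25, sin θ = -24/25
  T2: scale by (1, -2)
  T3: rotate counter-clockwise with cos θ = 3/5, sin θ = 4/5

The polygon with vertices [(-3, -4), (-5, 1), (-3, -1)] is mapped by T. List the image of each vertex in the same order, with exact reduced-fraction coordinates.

T1 rotate counter-clockwise with cos θ = -7/25, sin θ = -24/25: (-3, -4) → (-3, 4); (-5, 1) → (59/25, 113/25); (-3, -1) → (-3/25, 79/25)
T2 scale by (1, -2): (-3, 4) → (-3, -8); (59/25, 113/25) → (59/25, -226/25); (-3/25, 79/25) → (-3/25, -158/25)
T3 rotate counter-clockwise with cos θ = 3/5, sin θ = 4/5: (-3, -8) → (23/5, -36/5); (59/25, -226/25) → (1081/125, -442/125); (-3/25, -158/25) → (623/125, -486/125)

image vertices: (23/5, -36/5), (1081/125, -442/125), (623/125, -486/125)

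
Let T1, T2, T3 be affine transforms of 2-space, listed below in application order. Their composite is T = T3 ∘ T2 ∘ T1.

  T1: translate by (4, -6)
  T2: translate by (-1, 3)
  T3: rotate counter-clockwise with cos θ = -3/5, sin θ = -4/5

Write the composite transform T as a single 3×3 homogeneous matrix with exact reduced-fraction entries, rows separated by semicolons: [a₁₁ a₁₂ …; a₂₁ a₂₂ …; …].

T = [-3/5 4/5 -21/5; -4/5 -3/5 -3/5; 0 0 1]

T1 = [1 0 4; 0 1 -6; 0 0 1]
T2·T1 = [1 0 3; 0 1 -3; 0 0 1]
T3·…·T1 = [-3/5 4/5 -21/5; -4/5 -3/5 -3/5; 0 0 1]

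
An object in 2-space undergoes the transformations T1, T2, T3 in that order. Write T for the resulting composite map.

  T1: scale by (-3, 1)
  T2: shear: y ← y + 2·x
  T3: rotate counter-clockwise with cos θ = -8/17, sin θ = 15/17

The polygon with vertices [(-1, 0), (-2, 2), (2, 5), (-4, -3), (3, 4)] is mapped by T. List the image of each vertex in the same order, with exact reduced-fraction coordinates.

T1 scale by (-3, 1): (-1, 0) → (3, 0); (-2, 2) → (6, 2); (2, 5) → (-6, 5); (-4, -3) → (12, -3); (3, 4) → (-9, 4)
T2 shear: y ← y + 2·x: (3, 0) → (3, 6); (6, 2) → (6, 14); (-6, 5) → (-6, -7); (12, -3) → (12, 21); (-9, 4) → (-9, -14)
T3 rotate counter-clockwise with cos θ = -8/17, sin θ = 15/17: (3, 6) → (-114/17, -3/17); (6, 14) → (-258/17, -22/17); (-6, -7) → (9, -2); (12, 21) → (-411/17, 12/17); (-9, -14) → (282/17, -23/17)

image vertices: (-114/17, -3/17), (-258/17, -22/17), (9, -2), (-411/17, 12/17), (282/17, -23/17)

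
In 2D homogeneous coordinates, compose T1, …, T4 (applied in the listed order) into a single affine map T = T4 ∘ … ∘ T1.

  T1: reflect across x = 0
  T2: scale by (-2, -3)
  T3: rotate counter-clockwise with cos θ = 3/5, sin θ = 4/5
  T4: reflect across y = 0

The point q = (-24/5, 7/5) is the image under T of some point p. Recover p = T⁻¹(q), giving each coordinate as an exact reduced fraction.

p = (-2, -1)

T1 = [-1 0 0; 0 1 0; 0 0 1]
T2·T1 = [2 0 0; 0 -3 0; 0 0 1]
T3·…·T1 = [6/5 12/5 0; 8/5 -9/5 0; 0 0 1]
T4·…·T1 = [6/5 12/5 0; -8/5 9/5 0; 0 0 1]
det M = 6; M⁻¹ = [3/10 -2/5 0; 4/15 1/5 0; 0 0 1]
M⁻¹ · (-24/5, 7/5)ᵀ = (-2, -1)ᵀ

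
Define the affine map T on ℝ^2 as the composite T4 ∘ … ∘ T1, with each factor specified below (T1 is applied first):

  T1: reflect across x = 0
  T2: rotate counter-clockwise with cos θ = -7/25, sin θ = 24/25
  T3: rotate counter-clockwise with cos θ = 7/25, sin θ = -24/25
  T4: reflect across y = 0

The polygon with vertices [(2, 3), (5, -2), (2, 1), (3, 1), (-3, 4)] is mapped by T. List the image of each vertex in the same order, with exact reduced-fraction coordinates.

T1 reflect across x = 0: (2, 3) → (-2, 3); (5, -2) → (-5, -2); (2, 1) → (-2, 1); (3, 1) → (-3, 1); (-3, 4) → (3, 4)
T2 rotate counter-clockwise with cos θ = -7/25, sin θ = 24/25: (-2, 3) → (-58/25, -69/25); (-5, -2) → (83/25, -106/25); (-2, 1) → (-2/5, -11/5); (-3, 1) → (-3/25, -79/25); (3, 4) → (-117/25, 44/25)
T3 rotate counter-clockwise with cos θ = 7/25, sin θ = -24/25: (-58/25, -69/25) → (-2062/625, 909/625); (83/25, -106/25) → (-1963/625, -2734/625); (-2/5, -11/5) → (-278/125, -29/125); (-3/25, -79/25) → (-1917/625, -481/625); (-117/25, 44/25) → (237/625, 3116/625)
T4 reflect across y = 0: (-2062/625, 909/625) → (-2062/625, -909/625); (-1963/625, -2734/625) → (-1963/625, 2734/625); (-278/125, -29/125) → (-278/125, 29/125); (-1917/625, -481/625) → (-1917/625, 481/625); (237/625, 3116/625) → (237/625, -3116/625)

image vertices: (-2062/625, -909/625), (-1963/625, 2734/625), (-278/125, 29/125), (-1917/625, 481/625), (237/625, -3116/625)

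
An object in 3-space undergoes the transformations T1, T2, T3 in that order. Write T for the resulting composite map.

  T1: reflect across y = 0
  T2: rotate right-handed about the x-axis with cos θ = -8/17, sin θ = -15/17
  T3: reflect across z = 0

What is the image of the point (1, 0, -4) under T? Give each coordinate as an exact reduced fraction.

T(p) = (1, -60/17, -32/17)

T1 reflect across y = 0: (1, 0, -4) → (1, 0, -4)
T2 rotate right-handed about the x-axis with cos θ = -8/17, sin θ = -15/17: (1, 0, -4) → (1, -60/17, 32/17)
T3 reflect across z = 0: (1, -60/17, 32/17) → (1, -60/17, -32/17)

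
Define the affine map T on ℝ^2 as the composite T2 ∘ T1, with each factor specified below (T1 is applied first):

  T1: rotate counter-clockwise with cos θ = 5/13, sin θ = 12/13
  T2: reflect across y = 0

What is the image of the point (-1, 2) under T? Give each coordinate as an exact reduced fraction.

T(p) = (-29/13, 2/13)

T1 rotate counter-clockwise with cos θ = 5/13, sin θ = 12/13: (-1, 2) → (-29/13, -2/13)
T2 reflect across y = 0: (-29/13, -2/13) → (-29/13, 2/13)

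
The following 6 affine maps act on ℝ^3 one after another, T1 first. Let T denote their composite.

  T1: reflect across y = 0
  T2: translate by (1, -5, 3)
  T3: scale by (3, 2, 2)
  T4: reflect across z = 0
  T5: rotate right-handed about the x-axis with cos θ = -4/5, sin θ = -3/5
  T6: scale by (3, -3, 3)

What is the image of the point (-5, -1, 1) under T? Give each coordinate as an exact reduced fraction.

T(p) = (-36, -24/5, 168/5)

T1 reflect across y = 0: (-5, -1, 1) → (-5, 1, 1)
T2 translate by (1, -5, 3): (-5, 1, 1) → (-4, -4, 4)
T3 scale by (3, 2, 2): (-4, -4, 4) → (-12, -8, 8)
T4 reflect across z = 0: (-12, -8, 8) → (-12, -8, -8)
T5 rotate right-handed about the x-axis with cos θ = -4/5, sin θ = -3/5: (-12, -8, -8) → (-12, 8/5, 56/5)
T6 scale by (3, -3, 3): (-12, 8/5, 56/5) → (-36, -24/5, 168/5)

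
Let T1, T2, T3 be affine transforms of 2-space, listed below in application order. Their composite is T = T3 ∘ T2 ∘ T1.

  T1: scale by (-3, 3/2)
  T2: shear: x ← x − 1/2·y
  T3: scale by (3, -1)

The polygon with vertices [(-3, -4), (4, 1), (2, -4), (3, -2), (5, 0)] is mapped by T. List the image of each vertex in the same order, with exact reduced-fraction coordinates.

T1 scale by (-3, 3/2): (-3, -4) → (9, -6); (4, 1) → (-12, 3/2); (2, -4) → (-6, -6); (3, -2) → (-9, -3); (5, 0) → (-15, 0)
T2 shear: x ← x − 1/2·y: (9, -6) → (12, -6); (-12, 3/2) → (-51/4, 3/2); (-6, -6) → (-3, -6); (-9, -3) → (-15/2, -3); (-15, 0) → (-15, 0)
T3 scale by (3, -1): (12, -6) → (36, 6); (-51/4, 3/2) → (-153/4, -3/2); (-3, -6) → (-9, 6); (-15/2, -3) → (-45/2, 3); (-15, 0) → (-45, 0)

image vertices: (36, 6), (-153/4, -3/2), (-9, 6), (-45/2, 3), (-45, 0)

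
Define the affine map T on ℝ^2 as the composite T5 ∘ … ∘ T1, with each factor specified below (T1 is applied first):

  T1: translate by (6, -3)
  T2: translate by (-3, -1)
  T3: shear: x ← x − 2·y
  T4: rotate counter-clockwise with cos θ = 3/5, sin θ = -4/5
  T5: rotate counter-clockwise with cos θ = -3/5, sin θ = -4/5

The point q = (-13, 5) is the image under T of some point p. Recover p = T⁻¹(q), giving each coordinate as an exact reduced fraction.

T1 = [1 0 6; 0 1 -3; 0 0 1]
T2·T1 = [1 0 3; 0 1 -4; 0 0 1]
T3·…·T1 = [1 -2 11; 0 1 -4; 0 0 1]
T4·…·T1 = [3/5 -2/5 17/5; -4/5 11/5 -56/5; 0 0 1]
T5·…·T1 = [-1 2 -11; 0 -1 4; 0 0 1]
det M = 1; M⁻¹ = [-1 -2 -3; 0 -1 4; 0 0 1]
M⁻¹ · (-13, 5)ᵀ = (0, -1)ᵀ

p = (0, -1)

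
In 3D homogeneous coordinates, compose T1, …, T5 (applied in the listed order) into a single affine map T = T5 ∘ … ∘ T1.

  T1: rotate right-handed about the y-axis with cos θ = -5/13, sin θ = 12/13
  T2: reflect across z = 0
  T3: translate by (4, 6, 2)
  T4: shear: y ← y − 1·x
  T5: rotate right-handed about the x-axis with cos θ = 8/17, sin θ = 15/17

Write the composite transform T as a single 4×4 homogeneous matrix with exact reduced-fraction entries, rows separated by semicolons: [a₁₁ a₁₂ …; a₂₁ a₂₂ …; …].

T1 = [-5/13 0 12/13 0; 0 1 0 0; -12/13 0 -5/13 0; 0 0 0 1]
T2·T1 = [-5/13 0 12/13 0; 0 1 0 0; 12/13 0 5/13 0; 0 0 0 1]
T3·…·T1 = [-5/13 0 12/13 4; 0 1 0 6; 12/13 0 5/13 2; 0 0 0 1]
T4·…·T1 = [-5/13 0 12/13 4; 5/13 1 -12/13 2; 12/13 0 5/13 2; 0 0 0 1]
T5·…·T1 = [-5/13 0 12/13 4; -140/221 8/17 -171/221 -14/17; 171/221 15/17 -140/221 46/17; 0 0 0 1]

T = [-5/13 0 12/13 4; -140/221 8/17 -171/221 -14/17; 171/221 15/17 -140/221 46/17; 0 0 0 1]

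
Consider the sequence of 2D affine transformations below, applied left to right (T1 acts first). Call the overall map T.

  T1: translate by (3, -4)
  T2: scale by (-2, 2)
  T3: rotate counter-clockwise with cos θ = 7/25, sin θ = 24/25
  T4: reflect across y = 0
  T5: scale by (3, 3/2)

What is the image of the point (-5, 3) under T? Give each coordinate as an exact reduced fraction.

T(p) = (228/25, -123/25)

T1 translate by (3, -4): (-5, 3) → (-2, -1)
T2 scale by (-2, 2): (-2, -1) → (4, -2)
T3 rotate counter-clockwise with cos θ = 7/25, sin θ = 24/25: (4, -2) → (76/25, 82/25)
T4 reflect across y = 0: (76/25, 82/25) → (76/25, -82/25)
T5 scale by (3, 3/2): (76/25, -82/25) → (228/25, -123/25)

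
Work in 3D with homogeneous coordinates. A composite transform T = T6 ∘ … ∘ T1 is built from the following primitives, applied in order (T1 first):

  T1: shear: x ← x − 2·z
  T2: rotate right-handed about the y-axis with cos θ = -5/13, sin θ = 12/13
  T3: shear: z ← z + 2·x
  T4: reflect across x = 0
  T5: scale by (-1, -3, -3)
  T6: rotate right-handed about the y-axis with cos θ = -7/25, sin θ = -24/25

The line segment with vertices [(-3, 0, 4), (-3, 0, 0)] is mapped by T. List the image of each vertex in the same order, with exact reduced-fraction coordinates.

T1 shear: x ← x − 2·z: (-3, 0, 4) → (-11, 0, 4); (-3, 0, 0) → (-3, 0, 0)
T2 rotate right-handed about the y-axis with cos θ = -5/13, sin θ = 12/13: (-11, 0, 4) → (103/13, 0, 112/13); (-3, 0, 0) → (15/13, 0, 36/13)
T3 shear: z ← z + 2·x: (103/13, 0, 112/13) → (103/13, 0, 318/13); (15/13, 0, 36/13) → (15/13, 0, 66/13)
T4 reflect across x = 0: (103/13, 0, 318/13) → (-103/13, 0, 318/13); (15/13, 0, 66/13) → (-15/13, 0, 66/13)
T5 scale by (-1, -3, -3): (-103/13, 0, 318/13) → (103/13, 0, -954/13); (-15/13, 0, 66/13) → (15/13, 0, -198/13)
T6 rotate right-handed about the y-axis with cos θ = -7/25, sin θ = -24/25: (103/13, 0, -954/13) → (887/13, 0, 366/13); (15/13, 0, -198/13) → (4647/325, 0, 1746/325)

image vertices: (887/13, 0, 366/13), (4647/325, 0, 1746/325)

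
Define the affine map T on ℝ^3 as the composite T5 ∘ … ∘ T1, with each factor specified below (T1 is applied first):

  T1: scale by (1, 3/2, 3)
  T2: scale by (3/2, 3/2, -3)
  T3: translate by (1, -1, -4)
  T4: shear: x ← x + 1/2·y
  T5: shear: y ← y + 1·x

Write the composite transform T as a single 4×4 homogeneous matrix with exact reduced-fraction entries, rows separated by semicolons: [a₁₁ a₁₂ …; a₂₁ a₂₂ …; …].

T1 = [1 0 0 0; 0 3/2 0 0; 0 0 3 0; 0 0 0 1]
T2·T1 = [3/2 0 0 0; 0 9/4 0 0; 0 0 -9 0; 0 0 0 1]
T3·…·T1 = [3/2 0 0 1; 0 9/4 0 -1; 0 0 -9 -4; 0 0 0 1]
T4·…·T1 = [3/2 9/8 0 1/2; 0 9/4 0 -1; 0 0 -9 -4; 0 0 0 1]
T5·…·T1 = [3/2 9/8 0 1/2; 3/2 27/8 0 -1/2; 0 0 -9 -4; 0 0 0 1]

T = [3/2 9/8 0 1/2; 3/2 27/8 0 -1/2; 0 0 -9 -4; 0 0 0 1]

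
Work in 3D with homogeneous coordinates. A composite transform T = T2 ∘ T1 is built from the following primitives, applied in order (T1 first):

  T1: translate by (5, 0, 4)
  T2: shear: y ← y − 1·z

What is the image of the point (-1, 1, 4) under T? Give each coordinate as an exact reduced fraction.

T1 translate by (5, 0, 4): (-1, 1, 4) → (4, 1, 8)
T2 shear: y ← y − 1·z: (4, 1, 8) → (4, -7, 8)

T(p) = (4, -7, 8)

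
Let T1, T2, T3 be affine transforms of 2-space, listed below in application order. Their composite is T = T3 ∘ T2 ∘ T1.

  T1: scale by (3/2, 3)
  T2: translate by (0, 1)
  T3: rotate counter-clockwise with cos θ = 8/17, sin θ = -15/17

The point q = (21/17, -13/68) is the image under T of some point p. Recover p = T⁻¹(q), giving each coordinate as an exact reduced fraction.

T1 = [3/2 0 0; 0 3 0; 0 0 1]
T2·T1 = [3/2 0 0; 0 3 1; 0 0 1]
T3·…·T1 = [12/17 45/17 15/17; -45/34 24/17 8/17; 0 0 1]
det M = 9/2; M⁻¹ = [16/51 -10/17 0; 5/17 8/51 -1/3; 0 0 1]
M⁻¹ · (21/17, -13/68)ᵀ = (1/2, 0)ᵀ

p = (1/2, 0)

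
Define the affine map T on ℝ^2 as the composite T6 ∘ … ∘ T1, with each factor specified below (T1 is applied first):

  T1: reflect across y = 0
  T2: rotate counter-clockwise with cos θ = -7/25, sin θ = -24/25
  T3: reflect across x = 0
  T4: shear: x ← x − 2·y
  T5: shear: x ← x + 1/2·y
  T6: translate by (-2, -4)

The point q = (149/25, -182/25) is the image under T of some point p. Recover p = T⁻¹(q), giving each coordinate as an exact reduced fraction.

T1 = [1 0 0; 0 -1 0; 0 0 1]
T2·T1 = [-7/25 -24/25 0; -24/25 7/25 0; 0 0 1]
T3·…·T1 = [7/25 24/25 0; -24/25 7/25 0; 0 0 1]
T4·…·T1 = [11/5 2/5 0; -24/25 7/25 0; 0 0 1]
T5·…·T1 = [43/25 27/50 0; -24/25 7/25 0; 0 0 1]
T6·…·T1 = [43/25 27/50 -2; -24/25 7/25 -4; 0 0 1]
det M = 1; M⁻¹ = [7/25 -27/50 -8/5; 24/25 43/25 44/5; 0 0 1]
M⁻¹ · (149/25, -182/25)ᵀ = (4, 2)ᵀ

p = (4, 2)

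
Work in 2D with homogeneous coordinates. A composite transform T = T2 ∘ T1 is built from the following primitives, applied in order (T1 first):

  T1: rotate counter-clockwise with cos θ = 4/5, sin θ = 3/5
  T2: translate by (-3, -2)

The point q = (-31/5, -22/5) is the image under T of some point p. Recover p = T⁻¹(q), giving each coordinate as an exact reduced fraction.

T1 = [4/5 -3/5 0; 3/5 4/5 0; 0 0 1]
T2·T1 = [4/5 -3/5 -3; 3/5 4/5 -2; 0 0 1]
det M = 1; M⁻¹ = [4/5 3/5 18/5; -3/5 4/5 -1/5; 0 0 1]
M⁻¹ · (-31/5, -22/5)ᵀ = (-4, 0)ᵀ

p = (-4, 0)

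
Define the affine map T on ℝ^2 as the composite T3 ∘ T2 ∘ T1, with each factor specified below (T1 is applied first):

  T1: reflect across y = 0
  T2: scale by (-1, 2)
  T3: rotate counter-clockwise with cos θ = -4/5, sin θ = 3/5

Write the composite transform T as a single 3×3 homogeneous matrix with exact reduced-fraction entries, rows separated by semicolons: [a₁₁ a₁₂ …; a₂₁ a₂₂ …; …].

T1 = [1 0 0; 0 -1 0; 0 0 1]
T2·T1 = [-1 0 0; 0 -2 0; 0 0 1]
T3·…·T1 = [4/5 6/5 0; -3/5 8/5 0; 0 0 1]

T = [4/5 6/5 0; -3/5 8/5 0; 0 0 1]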